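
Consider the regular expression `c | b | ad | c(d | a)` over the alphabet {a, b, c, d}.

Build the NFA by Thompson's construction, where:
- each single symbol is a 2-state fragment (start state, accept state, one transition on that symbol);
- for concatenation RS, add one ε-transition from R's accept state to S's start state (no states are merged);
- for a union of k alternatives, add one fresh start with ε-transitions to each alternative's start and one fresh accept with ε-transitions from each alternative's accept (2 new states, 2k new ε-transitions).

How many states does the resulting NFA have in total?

18

Recursing over subexpressions:
Each of the 7 symbol leaves contributes a 2-state fragment.
  ad : 4 states
  d | a : 6 states
  c(d | a) : 8 states
  c | b | ad | c(d | a) : 18 states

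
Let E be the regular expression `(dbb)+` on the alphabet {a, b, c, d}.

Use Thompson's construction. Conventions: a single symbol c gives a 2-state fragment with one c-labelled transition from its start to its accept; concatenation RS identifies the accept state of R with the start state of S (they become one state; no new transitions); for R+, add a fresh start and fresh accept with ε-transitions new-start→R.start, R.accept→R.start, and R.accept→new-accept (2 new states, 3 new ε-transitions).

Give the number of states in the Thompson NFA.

6

Building bottom-up:
Each of the 3 symbol leaves contributes a 2-state fragment.
  dbb — 4 states
  (dbb)+ — 6 states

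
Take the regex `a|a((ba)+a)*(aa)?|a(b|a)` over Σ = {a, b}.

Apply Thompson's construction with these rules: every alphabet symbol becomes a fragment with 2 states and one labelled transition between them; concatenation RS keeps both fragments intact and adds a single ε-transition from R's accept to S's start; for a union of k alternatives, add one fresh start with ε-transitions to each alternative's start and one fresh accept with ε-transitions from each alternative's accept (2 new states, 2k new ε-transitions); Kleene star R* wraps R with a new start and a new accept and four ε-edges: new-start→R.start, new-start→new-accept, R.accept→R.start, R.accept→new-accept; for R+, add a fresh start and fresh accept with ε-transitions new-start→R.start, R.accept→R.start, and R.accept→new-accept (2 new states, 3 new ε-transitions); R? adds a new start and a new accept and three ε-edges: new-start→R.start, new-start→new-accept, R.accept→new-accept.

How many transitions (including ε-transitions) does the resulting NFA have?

By structural recursion:
Each of the 10 symbol leaves contributes 1 transition (1 symbol, 0 ε).
  ba — 3 transitions (2 symbol, 1 ε)
  (ba)+ — 6 transitions (2 symbol, 4 ε)
  (ba)+a — 8 transitions (3 symbol, 5 ε)
  ((ba)+a)* — 12 transitions (3 symbol, 9 ε)
  aa — 3 transitions (2 symbol, 1 ε)
  (aa)? — 6 transitions (2 symbol, 4 ε)
  a((ba)+a)*(aa)? — 21 transitions (6 symbol, 15 ε)
  b|a — 6 transitions (2 symbol, 4 ε)
  a(b|a) — 8 transitions (3 symbol, 5 ε)
  a|a((ba)+a)*(aa)?|a(b|a) — 36 transitions (10 symbol, 26 ε)

36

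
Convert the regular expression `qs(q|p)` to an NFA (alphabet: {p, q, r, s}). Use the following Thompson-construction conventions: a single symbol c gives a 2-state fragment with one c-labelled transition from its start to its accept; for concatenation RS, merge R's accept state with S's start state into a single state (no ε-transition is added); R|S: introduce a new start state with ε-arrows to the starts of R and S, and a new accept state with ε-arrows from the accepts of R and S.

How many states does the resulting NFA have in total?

Recursing over subexpressions:
Each of the 4 symbol leaves contributes a 2-state fragment.
  q|p — 6 states
  qs(q|p) — 8 states

8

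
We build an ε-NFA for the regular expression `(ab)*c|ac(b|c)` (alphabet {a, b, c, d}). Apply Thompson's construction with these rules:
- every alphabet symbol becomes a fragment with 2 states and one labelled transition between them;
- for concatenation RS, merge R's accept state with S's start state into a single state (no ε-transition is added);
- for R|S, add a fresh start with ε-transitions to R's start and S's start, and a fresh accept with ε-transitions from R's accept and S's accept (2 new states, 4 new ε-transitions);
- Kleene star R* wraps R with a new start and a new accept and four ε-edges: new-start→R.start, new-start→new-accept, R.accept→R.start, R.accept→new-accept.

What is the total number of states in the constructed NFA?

By structural recursion:
Each of the 7 symbol leaves contributes a 2-state fragment.
  ab → 3 states
  (ab)* → 5 states
  (ab)*c → 6 states
  b|c → 6 states
  ac(b|c) → 8 states
  (ab)*c|ac(b|c) → 16 states

16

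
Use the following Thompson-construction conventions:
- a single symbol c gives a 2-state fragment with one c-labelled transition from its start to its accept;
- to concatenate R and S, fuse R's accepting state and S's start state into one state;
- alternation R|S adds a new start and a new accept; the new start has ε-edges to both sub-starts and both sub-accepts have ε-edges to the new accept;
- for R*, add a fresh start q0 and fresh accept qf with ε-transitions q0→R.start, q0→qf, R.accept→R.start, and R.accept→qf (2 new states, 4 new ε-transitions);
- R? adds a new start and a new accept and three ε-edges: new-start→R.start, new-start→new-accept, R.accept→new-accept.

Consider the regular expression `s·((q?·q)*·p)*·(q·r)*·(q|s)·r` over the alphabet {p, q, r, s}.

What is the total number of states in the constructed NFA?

Building bottom-up:
Each of the 9 symbol leaves contributes a 2-state fragment.
  q? : 4 states
  q?·q : 5 states
  (q?·q)* : 7 states
  (q?·q)*·p : 8 states
  ((q?·q)*·p)* : 10 states
  q·r : 3 states
  (q·r)* : 5 states
  q|s : 6 states
  s·((q?·q)*·p)*·(q·r)*·(q|s)·r : 21 states

21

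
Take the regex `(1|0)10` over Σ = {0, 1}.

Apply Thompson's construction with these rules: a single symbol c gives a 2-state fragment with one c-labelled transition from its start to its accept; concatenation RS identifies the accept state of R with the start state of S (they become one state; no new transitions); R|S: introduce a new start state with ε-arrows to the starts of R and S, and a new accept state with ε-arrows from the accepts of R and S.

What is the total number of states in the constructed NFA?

Building bottom-up:
Each of the 4 symbol leaves contributes a 2-state fragment.
  1|0 — 6 states
  (1|0)10 — 8 states

8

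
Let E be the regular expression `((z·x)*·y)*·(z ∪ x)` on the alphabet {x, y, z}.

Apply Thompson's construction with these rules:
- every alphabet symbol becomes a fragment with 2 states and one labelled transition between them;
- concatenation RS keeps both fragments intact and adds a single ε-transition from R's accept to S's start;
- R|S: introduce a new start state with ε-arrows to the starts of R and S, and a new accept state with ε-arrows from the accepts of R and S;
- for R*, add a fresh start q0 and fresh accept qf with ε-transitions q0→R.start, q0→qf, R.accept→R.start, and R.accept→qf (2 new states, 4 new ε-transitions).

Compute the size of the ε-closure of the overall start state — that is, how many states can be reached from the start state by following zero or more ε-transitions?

9

Let C(F) = |ε-closure(F.start)| within fragment F, and note whether F accepts ε. Symbol fragments have C = 1 and do not accept ε. Then:
  z·x → same as the first factor's closure: |ε-closure| = 1
  (z·x)* → |ε-closure| = 1 (new start) + 1 (body) + 1 (new accept) = 3
  (z·x)*·y → |ε-closure| = 3 + 1 = 4 (closure spills across the concat boundary because the left factor accepts ε)
  ((z·x)*·y)* → new start has ε-edges to the inner start and to the new accept, so |ε-closure| = 2 + 4 = 6
  z ∪ x → new start ε-reaches every alternative's start; none of them accept ε, so the new accept is not reached: |ε-closure| = 1 + 1 + 1 = 3
  ((z·x)*·y)*·(z ∪ x) → the left operand accepts ε, so the closure extends into the next operand (via the concat ε-link); |ε-closure| = 6 + 3 = 9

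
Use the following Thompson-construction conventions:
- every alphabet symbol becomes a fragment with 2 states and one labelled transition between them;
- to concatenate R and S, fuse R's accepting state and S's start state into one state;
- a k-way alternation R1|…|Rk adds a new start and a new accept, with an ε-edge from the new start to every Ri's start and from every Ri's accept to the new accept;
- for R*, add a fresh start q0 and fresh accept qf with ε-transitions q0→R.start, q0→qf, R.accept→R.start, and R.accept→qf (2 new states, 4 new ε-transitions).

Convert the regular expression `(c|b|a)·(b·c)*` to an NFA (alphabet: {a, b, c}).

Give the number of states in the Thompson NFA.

Bottom-up over the parse tree:
Each of the 5 symbol leaves contributes a 2-state fragment.
  c|b|a → 8 states
  b·c → 3 states
  (b·c)* → 5 states
  (c|b|a)·(b·c)* → 12 states

12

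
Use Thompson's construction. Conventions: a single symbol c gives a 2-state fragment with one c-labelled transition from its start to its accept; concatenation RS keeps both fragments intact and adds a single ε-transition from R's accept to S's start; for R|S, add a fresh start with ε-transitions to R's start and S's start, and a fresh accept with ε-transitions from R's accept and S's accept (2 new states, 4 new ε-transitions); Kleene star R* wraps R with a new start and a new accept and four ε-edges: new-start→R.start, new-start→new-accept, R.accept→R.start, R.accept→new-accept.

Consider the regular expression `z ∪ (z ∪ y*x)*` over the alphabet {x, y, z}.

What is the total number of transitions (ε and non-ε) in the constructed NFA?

Per subexpression:
Each of the 4 symbol leaves contributes 1 transition (1 symbol, 0 ε).
  y* = 5 transitions (1 symbol, 4 ε)
  y*x = 7 transitions (2 symbol, 5 ε)
  z ∪ y*x = 12 transitions (3 symbol, 9 ε)
  (z ∪ y*x)* = 16 transitions (3 symbol, 13 ε)
  z ∪ (z ∪ y*x)* = 21 transitions (4 symbol, 17 ε)

21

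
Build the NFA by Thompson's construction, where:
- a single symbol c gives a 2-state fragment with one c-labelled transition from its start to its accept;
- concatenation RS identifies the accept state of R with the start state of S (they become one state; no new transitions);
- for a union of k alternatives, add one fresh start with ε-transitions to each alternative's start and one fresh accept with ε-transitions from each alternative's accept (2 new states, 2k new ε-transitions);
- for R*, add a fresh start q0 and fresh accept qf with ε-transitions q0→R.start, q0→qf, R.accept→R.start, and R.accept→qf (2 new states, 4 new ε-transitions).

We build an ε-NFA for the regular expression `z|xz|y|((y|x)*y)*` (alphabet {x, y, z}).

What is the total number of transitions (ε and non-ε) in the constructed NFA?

Building bottom-up:
Each of the 7 symbol leaves contributes 1 transition (1 symbol, 0 ε).
  xz : 2 transitions (2 symbol, 0 ε)
  y|x : 6 transitions (2 symbol, 4 ε)
  (y|x)* : 10 transitions (2 symbol, 8 ε)
  (y|x)*y : 11 transitions (3 symbol, 8 ε)
  ((y|x)*y)* : 15 transitions (3 symbol, 12 ε)
  z|xz|y|((y|x)*y)* : 27 transitions (7 symbol, 20 ε)

27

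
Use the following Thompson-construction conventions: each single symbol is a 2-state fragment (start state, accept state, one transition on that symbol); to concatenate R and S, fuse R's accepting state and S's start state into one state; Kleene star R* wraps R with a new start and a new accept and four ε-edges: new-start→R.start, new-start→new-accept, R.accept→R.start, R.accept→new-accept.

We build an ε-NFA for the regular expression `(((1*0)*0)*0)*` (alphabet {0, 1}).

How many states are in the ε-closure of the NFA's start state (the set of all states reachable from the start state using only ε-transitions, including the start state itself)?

Work bottom-up. For each fragment F, track |ε-closure(F.start)| and whether F's accept lies in that closure (i.e. whether F accepts ε). A single-symbol fragment has closure size 1 and does not accept ε.
  1* — the star's fresh start ε-reaches both the body's start and the fresh accept: |ε-closure| = 2 + 1 = 3
  1*0 — |ε-closure| = 3 + (1−1) = 3 (closure spills across the concat boundary because the left factor accepts ε)
  (1*0)* — the star's fresh start ε-reaches both the body's start and the fresh accept: |ε-closure| = 2 + 3 = 5
  (1*0)*0 — |ε-closure| = 5 + (1−1) = 5 (closure spills across the concat boundary because the left factor accepts ε)
  ((1*0)*0)* — the star's fresh start ε-reaches both the body's start and the fresh accept: |ε-closure| = 2 + 5 = 7
  ((1*0)*0)*0 — the left operand accepts ε, so the closure extends into the next operand (the shared merged state is already counted); |ε-closure| = 7 + (1−1) = 7
  (((1*0)*0)*0)* — |ε-closure| = 1 (new start) + 7 (body) + 1 (new accept) = 9

9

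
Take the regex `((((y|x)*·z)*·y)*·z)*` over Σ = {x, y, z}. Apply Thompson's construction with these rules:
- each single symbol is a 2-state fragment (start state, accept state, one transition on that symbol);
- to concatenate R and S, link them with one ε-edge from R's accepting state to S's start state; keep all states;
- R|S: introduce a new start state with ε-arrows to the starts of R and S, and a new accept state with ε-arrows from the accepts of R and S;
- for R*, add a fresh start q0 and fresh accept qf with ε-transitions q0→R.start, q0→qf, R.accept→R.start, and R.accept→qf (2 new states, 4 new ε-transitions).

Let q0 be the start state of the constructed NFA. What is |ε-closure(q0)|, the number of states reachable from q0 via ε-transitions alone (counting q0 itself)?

14

Compute the ε-closure size of each fragment's start state recursively; a symbol fragment's start has no outgoing ε-edge, so its closure is just itself (size 1).
  y|x : |closure| = 1 + 1 + 1 = 3 (the new accept is not ε-reachable since no branch accepts ε)
  (y|x)* : |closure| = 1 (new start) + 3 (body) + 1 (new accept) = 5
  (y|x)*·z : the left operand accepts ε, so the closure extends into the next operand (via the concat ε-link); |closure| = 5 + 1 = 6
  ((y|x)*·z)* : |closure| = 1 (new start) + 6 (body) + 1 (new accept) = 8
  ((y|x)*·z)*·y : the left operand accepts ε, so the closure extends into the next operand (via the concat ε-link); |closure| = 8 + 1 = 9
  (((y|x)*·z)*·y)* : new start has ε-edges to the inner start and to the new accept, so |closure| = 2 + 9 = 11
  (((y|x)*·z)*·y)*·z : |closure| = 11 + 1 = 12 (closure spills across the concat boundary because the left factor accepts ε)
  ((((y|x)*·z)*·y)*·z)* : |closure| = 1 (new start) + 12 (body) + 1 (new accept) = 14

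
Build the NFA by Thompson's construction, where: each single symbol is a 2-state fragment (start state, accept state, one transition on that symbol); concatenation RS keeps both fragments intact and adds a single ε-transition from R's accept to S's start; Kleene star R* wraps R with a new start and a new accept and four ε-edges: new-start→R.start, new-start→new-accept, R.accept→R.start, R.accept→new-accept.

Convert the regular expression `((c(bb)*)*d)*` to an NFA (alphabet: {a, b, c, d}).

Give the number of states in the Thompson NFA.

14

Recursing over subexpressions:
Each of the 4 symbol leaves contributes a 2-state fragment.
  bb — 4 states
  (bb)* — 6 states
  c(bb)* — 8 states
  (c(bb)*)* — 10 states
  (c(bb)*)*d — 12 states
  ((c(bb)*)*d)* — 14 states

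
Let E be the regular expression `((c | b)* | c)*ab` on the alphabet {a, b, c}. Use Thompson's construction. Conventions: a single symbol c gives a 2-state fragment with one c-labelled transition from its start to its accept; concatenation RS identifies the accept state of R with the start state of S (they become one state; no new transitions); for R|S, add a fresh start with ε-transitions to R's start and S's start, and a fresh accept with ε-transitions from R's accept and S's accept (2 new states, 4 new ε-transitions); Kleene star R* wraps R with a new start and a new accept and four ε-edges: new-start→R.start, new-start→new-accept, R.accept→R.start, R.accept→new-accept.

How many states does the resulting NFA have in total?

Recursing over subexpressions:
Each of the 5 symbol leaves contributes a 2-state fragment.
  c | b — 6 states
  (c | b)* — 8 states
  (c | b)* | c — 12 states
  ((c | b)* | c)* — 14 states
  ((c | b)* | c)*ab — 16 states

16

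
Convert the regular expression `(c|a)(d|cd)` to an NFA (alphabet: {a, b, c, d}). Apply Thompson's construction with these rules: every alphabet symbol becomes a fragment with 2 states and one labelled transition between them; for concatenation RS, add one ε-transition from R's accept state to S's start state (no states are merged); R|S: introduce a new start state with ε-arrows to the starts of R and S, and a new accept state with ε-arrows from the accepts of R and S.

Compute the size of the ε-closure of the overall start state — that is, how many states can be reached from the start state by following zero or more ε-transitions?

Let C(F) = |ε-closure(F.start)| within fragment F, and note whether F accepts ε. Symbol fragments have C = 1 and do not accept ε. Then:
  c|a : new start ε-reaches every alternative's start; none of them accept ε, so the new accept is not reached: C = 1 + 1 + 1 = 3
  cd : C equals the left operand's closure size = 1 (its accept is not ε-reachable, so the closure stops there)
  d|cd : C = 1 + 1 + 1 = 3 (the new accept is not ε-reachable since no branch accepts ε)
  (c|a)(d|cd) : same as the first factor's closure: C = 3

3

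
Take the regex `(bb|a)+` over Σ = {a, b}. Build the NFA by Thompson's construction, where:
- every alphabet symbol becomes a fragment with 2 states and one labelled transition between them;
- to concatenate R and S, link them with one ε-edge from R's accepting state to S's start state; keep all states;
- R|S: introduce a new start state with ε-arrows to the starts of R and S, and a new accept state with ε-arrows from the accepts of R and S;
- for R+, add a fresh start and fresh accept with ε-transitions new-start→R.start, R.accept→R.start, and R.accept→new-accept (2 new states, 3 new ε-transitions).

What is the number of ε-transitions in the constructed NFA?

8

Building bottom-up:
Each of the 3 symbol leaves contributes 0 ε-transitions.
  bb — 1 ε-transition
  bb|a — 5 ε-transitions
  (bb|a)+ — 8 ε-transitions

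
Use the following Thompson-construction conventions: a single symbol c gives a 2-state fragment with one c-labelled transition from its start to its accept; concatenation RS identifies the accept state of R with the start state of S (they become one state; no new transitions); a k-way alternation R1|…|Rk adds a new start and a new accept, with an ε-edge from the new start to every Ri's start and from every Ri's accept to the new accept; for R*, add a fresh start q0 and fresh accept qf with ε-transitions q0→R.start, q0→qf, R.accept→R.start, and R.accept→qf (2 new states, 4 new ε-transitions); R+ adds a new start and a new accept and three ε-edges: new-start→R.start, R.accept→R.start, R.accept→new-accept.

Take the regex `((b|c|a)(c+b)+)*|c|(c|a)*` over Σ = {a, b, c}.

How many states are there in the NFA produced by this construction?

28

Bottom-up over the parse tree:
Each of the 8 symbol leaves contributes a 2-state fragment.
  b|c|a — 8 states
  c+ — 4 states
  c+b — 5 states
  (c+b)+ — 7 states
  (b|c|a)(c+b)+ — 14 states
  ((b|c|a)(c+b)+)* — 16 states
  c|a — 6 states
  (c|a)* — 8 states
  ((b|c|a)(c+b)+)*|c|(c|a)* — 28 states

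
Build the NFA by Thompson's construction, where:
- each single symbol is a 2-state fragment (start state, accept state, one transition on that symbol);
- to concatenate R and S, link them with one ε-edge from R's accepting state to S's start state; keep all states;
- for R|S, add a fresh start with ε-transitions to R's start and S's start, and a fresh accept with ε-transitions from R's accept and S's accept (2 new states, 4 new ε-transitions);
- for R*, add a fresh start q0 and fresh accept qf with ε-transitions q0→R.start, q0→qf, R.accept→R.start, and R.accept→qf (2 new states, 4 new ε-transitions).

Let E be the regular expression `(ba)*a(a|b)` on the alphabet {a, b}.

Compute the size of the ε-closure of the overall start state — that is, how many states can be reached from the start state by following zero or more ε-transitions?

4

Compute the ε-closure size of each fragment's start state recursively; a symbol fragment's start has no outgoing ε-edge, so its closure is just itself (size 1).
  ba : C equals the left operand's closure size = 1 (its accept is not ε-reachable, so the closure stops there)
  (ba)* : the star's fresh start ε-reaches both the body's start and the fresh accept: C = 2 + 1 = 3
  a|b : C = 1 + 1 + 1 = 3 (the new accept is not ε-reachable since no branch accepts ε)
  (ba)*a(a|b) : the left operand accepts ε, so the closure extends into the next operand (via the concat ε-link); C = 3 + 1 = 4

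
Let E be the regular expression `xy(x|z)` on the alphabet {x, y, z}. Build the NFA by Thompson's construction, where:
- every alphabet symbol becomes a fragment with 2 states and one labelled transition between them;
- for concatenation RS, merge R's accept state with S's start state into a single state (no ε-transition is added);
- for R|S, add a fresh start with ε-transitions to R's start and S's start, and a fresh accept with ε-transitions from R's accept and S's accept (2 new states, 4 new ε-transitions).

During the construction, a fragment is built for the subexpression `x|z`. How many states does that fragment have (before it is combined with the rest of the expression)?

6

Fragment for `x|z`:
Each of the 2 symbol leaves contributes a 2-state fragment.
  x|z : 6 states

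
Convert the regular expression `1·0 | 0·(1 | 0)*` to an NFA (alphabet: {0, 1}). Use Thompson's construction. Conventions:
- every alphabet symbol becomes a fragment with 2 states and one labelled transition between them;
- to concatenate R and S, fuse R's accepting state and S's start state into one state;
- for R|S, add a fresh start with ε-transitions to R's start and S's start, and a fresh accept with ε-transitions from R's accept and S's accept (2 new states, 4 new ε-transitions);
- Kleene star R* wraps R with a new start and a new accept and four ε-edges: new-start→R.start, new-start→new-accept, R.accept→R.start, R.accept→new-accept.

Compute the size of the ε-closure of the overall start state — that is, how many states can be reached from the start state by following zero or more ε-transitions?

Work bottom-up. For each fragment F, track |ε-closure(F.start)| and whether F's accept lies in that closure (i.e. whether F accepts ε). A single-symbol fragment has closure size 1 and does not accept ε.
  1·0 — |ε-closure| equals the left operand's closure size = 1 (its accept is not ε-reachable, so the closure stops there)
  1 | 0 — new start ε-reaches every alternative's start; none of them accept ε, so the new accept is not reached: |ε-closure| = 1 + 1 + 1 = 3
  (1 | 0)* — |ε-closure| = 1 (new start) + 3 (body) + 1 (new accept) = 5
  0·(1 | 0)* — |ε-closure| equals the left operand's closure size = 1 (its accept is not ε-reachable, so the closure stops there)
  1·0 | 0·(1 | 0)* — |ε-closure| = 1 + 1 + 1 = 3 (the new accept is not ε-reachable since no branch accepts ε)

3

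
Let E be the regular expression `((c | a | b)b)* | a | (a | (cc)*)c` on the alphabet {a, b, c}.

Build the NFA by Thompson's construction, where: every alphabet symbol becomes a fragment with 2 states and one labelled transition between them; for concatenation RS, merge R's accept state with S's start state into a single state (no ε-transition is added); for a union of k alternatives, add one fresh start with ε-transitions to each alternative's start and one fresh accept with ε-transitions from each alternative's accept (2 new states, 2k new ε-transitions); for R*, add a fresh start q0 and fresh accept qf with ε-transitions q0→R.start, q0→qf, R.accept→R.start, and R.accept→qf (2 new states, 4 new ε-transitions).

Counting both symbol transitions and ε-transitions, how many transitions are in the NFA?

33

Building bottom-up:
Each of the 9 symbol leaves contributes 1 transition (1 symbol, 0 ε).
  c | a | b = 9 transitions (3 symbol, 6 ε)
  (c | a | b)b = 10 transitions (4 symbol, 6 ε)
  ((c | a | b)b)* = 14 transitions (4 symbol, 10 ε)
  cc = 2 transitions (2 symbol, 0 ε)
  (cc)* = 6 transitions (2 symbol, 4 ε)
  a | (cc)* = 11 transitions (3 symbol, 8 ε)
  (a | (cc)*)c = 12 transitions (4 symbol, 8 ε)
  ((c | a | b)b)* | a | (a | (cc)*)c = 33 transitions (9 symbol, 24 ε)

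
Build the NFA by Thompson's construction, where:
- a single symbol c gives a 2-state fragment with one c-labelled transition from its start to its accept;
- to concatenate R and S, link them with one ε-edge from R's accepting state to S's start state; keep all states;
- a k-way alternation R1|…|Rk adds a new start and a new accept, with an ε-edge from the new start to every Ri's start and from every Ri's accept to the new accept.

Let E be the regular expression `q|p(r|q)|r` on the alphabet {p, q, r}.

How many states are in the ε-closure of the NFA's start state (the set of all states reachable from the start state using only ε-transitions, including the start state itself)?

4

Work bottom-up. For each fragment F, track |ε-closure(F.start)| and whether F's accept lies in that closure (i.e. whether F accepts ε). A single-symbol fragment has closure size 1 and does not accept ε.
  r|q : |closure| = 1 + 1 + 1 = 3 (the new accept is not ε-reachable since no branch accepts ε)
  p(r|q) : same as the first factor's closure: |closure| = 1
  q|p(r|q)|r : new start ε-reaches every alternative's start; none of them accept ε, so the new accept is not reached: |closure| = 1 + 1 + 1 + 1 = 4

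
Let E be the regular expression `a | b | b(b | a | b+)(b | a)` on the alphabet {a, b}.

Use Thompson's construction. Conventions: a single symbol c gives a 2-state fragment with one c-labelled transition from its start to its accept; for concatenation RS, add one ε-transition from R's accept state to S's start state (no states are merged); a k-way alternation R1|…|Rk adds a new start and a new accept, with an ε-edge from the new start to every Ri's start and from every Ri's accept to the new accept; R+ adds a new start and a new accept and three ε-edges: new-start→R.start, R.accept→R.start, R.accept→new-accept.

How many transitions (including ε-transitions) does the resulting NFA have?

Recursing over subexpressions:
Each of the 8 symbol leaves contributes 1 transition (1 symbol, 0 ε).
  b+ : 4 transitions (1 symbol, 3 ε)
  b | a | b+ : 12 transitions (3 symbol, 9 ε)
  b | a : 6 transitions (2 symbol, 4 ε)
  b(b | a | b+)(b | a) : 21 transitions (6 symbol, 15 ε)
  a | b | b(b | a | b+)(b | a) : 29 transitions (8 symbol, 21 ε)

29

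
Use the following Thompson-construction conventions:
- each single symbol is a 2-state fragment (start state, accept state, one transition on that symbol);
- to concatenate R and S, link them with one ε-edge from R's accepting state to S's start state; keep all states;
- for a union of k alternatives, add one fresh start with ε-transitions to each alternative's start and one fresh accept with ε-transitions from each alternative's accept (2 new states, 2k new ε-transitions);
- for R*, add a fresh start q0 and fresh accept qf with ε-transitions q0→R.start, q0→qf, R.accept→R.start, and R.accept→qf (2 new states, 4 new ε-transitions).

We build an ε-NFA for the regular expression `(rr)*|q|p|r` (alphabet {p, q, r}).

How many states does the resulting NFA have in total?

14

Bottom-up over the parse tree:
Each of the 5 symbol leaves contributes a 2-state fragment.
  rr = 4 states
  (rr)* = 6 states
  (rr)*|q|p|r = 14 states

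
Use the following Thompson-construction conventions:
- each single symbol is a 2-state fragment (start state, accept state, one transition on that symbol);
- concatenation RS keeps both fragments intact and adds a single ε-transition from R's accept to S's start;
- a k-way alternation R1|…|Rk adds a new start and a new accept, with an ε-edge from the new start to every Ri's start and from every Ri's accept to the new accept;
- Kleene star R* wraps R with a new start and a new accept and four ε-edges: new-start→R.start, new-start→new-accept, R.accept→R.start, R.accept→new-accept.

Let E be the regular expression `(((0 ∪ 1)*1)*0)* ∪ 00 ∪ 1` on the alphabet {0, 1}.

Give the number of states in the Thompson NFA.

24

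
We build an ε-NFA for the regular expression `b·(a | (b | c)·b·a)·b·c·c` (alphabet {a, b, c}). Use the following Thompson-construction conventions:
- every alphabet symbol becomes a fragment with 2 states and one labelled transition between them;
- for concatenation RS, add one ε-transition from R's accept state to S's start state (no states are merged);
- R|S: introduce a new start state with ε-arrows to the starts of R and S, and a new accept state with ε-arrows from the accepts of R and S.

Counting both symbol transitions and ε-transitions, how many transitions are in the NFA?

By structural recursion:
Each of the 9 symbol leaves contributes 1 transition (1 symbol, 0 ε).
  b | c — 6 transitions (2 symbol, 4 ε)
  (b | c)·b·a — 10 transitions (4 symbol, 6 ε)
  a | (b | c)·b·a — 15 transitions (5 symbol, 10 ε)
  b·(a | (b | c)·b·a)·b·c·c — 23 transitions (9 symbol, 14 ε)

23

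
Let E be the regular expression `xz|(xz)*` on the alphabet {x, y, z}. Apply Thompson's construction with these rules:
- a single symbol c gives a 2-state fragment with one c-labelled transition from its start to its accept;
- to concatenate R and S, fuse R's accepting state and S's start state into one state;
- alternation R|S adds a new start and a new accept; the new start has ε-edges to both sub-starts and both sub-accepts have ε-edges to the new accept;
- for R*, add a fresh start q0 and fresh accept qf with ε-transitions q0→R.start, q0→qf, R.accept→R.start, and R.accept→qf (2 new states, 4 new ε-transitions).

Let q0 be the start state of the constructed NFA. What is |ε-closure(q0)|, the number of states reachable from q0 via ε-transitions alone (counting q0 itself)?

6

Let C(F) = |ε-closure(F.start)| within fragment F, and note whether F accepts ε. Symbol fragments have C = 1 and do not accept ε. Then:
  xz : |closure| equals the left operand's closure size = 1 (its accept is not ε-reachable, so the closure stops there)
  xz : same as the first factor's closure: |closure| = 1
  (xz)* : the star's fresh start ε-reaches both the body's start and the fresh accept: |closure| = 2 + 1 = 3
  xz|(xz)* : new start ε-reaches every alternative's start; at least one alternative accepts ε, so the union's new accept is reached too: |closure| = 1 + 1 + 3 + 1 = 6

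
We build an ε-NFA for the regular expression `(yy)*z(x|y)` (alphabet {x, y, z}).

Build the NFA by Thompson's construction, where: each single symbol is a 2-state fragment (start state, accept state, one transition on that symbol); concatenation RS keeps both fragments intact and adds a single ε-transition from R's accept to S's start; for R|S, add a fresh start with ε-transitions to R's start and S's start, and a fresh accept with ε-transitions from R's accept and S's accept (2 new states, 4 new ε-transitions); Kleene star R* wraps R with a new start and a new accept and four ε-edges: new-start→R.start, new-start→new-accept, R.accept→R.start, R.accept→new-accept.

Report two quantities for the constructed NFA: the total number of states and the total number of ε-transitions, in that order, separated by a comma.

Building bottom-up:
Each of the 5 symbol leaves contributes 2 states and 0 ε-transitions.
  yy — 4 states, 1 ε-transition
  (yy)* — 6 states, 5 ε-transitions
  x|y — 6 states, 4 ε-transitions
  (yy)*z(x|y) — 14 states, 11 ε-transitions

14, 11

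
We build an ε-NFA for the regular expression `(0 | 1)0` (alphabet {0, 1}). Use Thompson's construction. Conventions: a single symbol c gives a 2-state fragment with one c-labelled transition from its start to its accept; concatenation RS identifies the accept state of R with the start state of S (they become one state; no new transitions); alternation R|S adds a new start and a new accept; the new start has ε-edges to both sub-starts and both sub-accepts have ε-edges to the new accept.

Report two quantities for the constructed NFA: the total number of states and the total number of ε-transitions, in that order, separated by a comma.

Per subexpression:
Each of the 3 symbol leaves contributes 2 states and 0 ε-transitions.
  0 | 1 : 6 states, 4 ε-transitions
  (0 | 1)0 : 7 states, 4 ε-transitions

7, 4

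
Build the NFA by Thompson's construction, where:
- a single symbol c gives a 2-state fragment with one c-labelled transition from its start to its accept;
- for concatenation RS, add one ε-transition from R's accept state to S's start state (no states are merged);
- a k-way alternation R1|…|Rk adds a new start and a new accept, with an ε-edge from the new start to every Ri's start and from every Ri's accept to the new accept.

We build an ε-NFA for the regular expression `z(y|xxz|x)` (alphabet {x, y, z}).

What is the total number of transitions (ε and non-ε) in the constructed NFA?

Recursing over subexpressions:
Each of the 6 symbol leaves contributes 1 transition (1 symbol, 0 ε).
  xxz → 5 transitions (3 symbol, 2 ε)
  y|xxz|x → 13 transitions (5 symbol, 8 ε)
  z(y|xxz|x) → 15 transitions (6 symbol, 9 ε)

15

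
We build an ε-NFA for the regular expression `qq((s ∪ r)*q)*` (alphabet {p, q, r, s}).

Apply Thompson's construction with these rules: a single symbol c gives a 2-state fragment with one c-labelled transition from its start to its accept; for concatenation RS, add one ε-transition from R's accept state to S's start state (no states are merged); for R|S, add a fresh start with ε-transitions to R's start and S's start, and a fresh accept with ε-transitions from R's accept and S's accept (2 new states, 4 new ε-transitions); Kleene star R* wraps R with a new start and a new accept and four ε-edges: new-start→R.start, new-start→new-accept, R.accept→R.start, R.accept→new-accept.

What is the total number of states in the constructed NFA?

16

Per subexpression:
Each of the 5 symbol leaves contributes a 2-state fragment.
  s ∪ r : 6 states
  (s ∪ r)* : 8 states
  (s ∪ r)*q : 10 states
  ((s ∪ r)*q)* : 12 states
  qq((s ∪ r)*q)* : 16 states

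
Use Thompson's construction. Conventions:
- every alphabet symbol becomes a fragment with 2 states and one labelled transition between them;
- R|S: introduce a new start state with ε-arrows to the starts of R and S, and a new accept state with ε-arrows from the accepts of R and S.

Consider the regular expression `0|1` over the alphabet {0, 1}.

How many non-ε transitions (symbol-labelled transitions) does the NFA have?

2

Building bottom-up:
Each of the 2 symbol leaves contributes exactly 1 symbol transition.
  0|1 → 2 symbol transitions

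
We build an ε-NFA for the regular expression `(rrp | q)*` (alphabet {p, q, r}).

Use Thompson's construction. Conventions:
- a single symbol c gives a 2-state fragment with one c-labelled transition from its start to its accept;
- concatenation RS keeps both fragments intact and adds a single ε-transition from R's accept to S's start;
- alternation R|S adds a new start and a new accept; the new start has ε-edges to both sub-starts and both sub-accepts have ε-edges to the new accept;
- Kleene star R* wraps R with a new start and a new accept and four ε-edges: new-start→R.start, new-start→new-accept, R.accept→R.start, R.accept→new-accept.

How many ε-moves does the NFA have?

10

Building bottom-up:
Each of the 4 symbol leaves contributes 0 ε-transitions.
  rrp : 2 ε-transitions
  rrp | q : 6 ε-transitions
  (rrp | q)* : 10 ε-transitions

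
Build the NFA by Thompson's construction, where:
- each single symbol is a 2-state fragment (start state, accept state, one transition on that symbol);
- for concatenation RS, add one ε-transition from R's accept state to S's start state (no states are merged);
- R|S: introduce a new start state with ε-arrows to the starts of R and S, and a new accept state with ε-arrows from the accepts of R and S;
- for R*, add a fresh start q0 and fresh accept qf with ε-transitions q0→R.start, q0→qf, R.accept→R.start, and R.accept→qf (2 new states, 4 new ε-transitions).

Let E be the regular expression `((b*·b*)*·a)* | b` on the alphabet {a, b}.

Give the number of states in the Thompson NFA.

18

Building bottom-up:
Each of the 4 symbol leaves contributes a 2-state fragment.
  b* → 4 states
  b* → 4 states
  b*·b* → 8 states
  (b*·b*)* → 10 states
  (b*·b*)*·a → 12 states
  ((b*·b*)*·a)* → 14 states
  ((b*·b*)*·a)* | b → 18 states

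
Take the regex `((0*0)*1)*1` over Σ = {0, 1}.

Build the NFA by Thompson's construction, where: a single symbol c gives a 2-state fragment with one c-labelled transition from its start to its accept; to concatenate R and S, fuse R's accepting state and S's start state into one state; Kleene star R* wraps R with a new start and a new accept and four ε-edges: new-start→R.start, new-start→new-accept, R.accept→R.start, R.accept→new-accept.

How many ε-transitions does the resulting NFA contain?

Per subexpression:
Each of the 4 symbol leaves contributes 0 ε-transitions.
  0* : 4 ε-transitions
  0*0 : 4 ε-transitions
  (0*0)* : 8 ε-transitions
  (0*0)*1 : 8 ε-transitions
  ((0*0)*1)* : 12 ε-transitions
  ((0*0)*1)*1 : 12 ε-transitions

12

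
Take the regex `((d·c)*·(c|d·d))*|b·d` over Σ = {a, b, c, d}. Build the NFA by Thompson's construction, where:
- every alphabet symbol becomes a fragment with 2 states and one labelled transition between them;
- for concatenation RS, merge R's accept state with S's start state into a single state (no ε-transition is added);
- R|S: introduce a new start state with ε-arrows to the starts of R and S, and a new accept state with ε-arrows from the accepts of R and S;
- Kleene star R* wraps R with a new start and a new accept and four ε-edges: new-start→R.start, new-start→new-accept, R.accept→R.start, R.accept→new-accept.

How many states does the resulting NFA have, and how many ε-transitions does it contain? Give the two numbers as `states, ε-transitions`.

Bottom-up over the parse tree:
Each of the 7 symbol leaves contributes 2 states and 0 ε-transitions.
  d·c — 3 states, 0 ε-transitions
  (d·c)* — 5 states, 4 ε-transitions
  d·d — 3 states, 0 ε-transitions
  c|d·d — 7 states, 4 ε-transitions
  (d·c)*·(c|d·d) — 11 states, 8 ε-transitions
  ((d·c)*·(c|d·d))* — 13 states, 12 ε-transitions
  b·d — 3 states, 0 ε-transitions
  ((d·c)*·(c|d·d))*|b·d — 18 states, 16 ε-transitions

18, 16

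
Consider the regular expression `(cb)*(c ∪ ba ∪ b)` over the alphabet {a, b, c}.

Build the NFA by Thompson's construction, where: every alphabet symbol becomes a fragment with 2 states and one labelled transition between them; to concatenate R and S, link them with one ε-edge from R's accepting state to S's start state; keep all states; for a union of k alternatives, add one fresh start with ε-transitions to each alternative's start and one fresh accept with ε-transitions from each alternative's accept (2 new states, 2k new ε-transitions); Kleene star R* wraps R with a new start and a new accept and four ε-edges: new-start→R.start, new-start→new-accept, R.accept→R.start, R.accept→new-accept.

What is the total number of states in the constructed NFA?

Building bottom-up:
Each of the 6 symbol leaves contributes a 2-state fragment.
  cb → 4 states
  (cb)* → 6 states
  ba → 4 states
  c ∪ ba ∪ b → 10 states
  (cb)*(c ∪ ba ∪ b) → 16 states

16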